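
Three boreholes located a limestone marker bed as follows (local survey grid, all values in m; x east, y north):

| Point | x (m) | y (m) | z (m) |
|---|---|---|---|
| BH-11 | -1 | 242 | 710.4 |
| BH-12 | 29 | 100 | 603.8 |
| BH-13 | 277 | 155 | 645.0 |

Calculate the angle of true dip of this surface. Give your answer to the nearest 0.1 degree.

Let the plane be z = a·x + b·y + c.
BH-12−BH-11: 30a − 142b = −106.6;  BH-13−BH-11: 278a − 87b = −65.4.
Solving gives a = −0.00034, b = 0.75063.
Gradient magnitude |∇z| = √(a² + b²) = √(0.00000 + 0.56345) = 0.75063.
True dip = arctan(0.75063) = 36.9°, dipping toward S (azimuth ≈ 180°).

36.9°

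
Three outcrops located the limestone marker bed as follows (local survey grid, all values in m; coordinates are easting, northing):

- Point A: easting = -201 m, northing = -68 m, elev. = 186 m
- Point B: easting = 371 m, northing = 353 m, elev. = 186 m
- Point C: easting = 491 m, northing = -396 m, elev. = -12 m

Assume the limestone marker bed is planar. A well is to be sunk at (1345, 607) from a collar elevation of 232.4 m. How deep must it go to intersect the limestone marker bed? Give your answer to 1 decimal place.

Let the plane be z = a·easting + b·northing + c.
Point B−Point A: 572a + 421b = 0;  Point C−Point A: 692a − 328b = −198.
Solving gives a = −0.174044, b = 0.236468.
Then c = 186 − a·-201 − b·-68 = 167.10.
At (1345, 607): z_contact = −234.09 + 143.54 + 167.10 = 76.54 m.
Depth below ground = 232.4 − 76.54 = 155.9 m.

155.9 m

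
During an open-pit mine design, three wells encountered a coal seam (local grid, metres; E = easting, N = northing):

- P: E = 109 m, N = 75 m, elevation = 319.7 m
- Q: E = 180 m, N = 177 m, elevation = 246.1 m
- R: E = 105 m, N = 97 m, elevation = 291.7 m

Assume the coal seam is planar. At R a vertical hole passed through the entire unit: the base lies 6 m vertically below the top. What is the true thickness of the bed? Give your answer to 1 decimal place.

3.6 m

Let the plane be z = a·E + b·N + c.
Q−P: 71a + 102b = −73.6;  R−P: −4a + 22b = −28.
Solving gives a = 0.62782, b = −1.15858.
|∇z| = √(a²+b²) = 1.31775, so dip δ = arctan(1.31775) = 52.81°.
True thickness = vertical thickness × cos δ = 6 × cos 52.81° = 3.6 m.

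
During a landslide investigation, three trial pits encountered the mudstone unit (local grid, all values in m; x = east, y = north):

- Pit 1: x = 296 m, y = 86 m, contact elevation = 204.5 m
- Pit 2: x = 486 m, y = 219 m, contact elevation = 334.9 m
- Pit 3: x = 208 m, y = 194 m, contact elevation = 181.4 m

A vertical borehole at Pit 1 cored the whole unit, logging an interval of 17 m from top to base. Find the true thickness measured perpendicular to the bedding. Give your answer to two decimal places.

Let the plane be z = a·x + b·y + c.
Pit 2−Pit 1: 190a + 133b = 130.4;  Pit 3−Pit 1: −88a + 108b = −23.1.
Solving gives a = 0.53238, b = 0.21990.
|∇z| = √(a²+b²) = 0.57601, so dip δ = arctan(0.57601) = 29.94°.
True thickness = vertical thickness × cos δ = 17 × cos 29.94° = 14.73 m.

14.73 m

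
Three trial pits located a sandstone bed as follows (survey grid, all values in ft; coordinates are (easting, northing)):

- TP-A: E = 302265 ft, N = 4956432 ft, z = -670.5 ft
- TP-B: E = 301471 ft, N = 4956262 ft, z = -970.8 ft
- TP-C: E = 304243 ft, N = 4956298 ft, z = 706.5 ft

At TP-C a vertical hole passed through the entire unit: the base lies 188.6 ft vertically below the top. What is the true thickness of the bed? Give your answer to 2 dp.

Two edge vectors: TP-A→TP-B = (-794, -170, -300.3), TP-A→TP-C = (1978, -134, 1377).
Normal n = (TP-A→TP-B) × (TP-A→TP-C) = (-274330.2, 499344.6, 442656).
So ∂z/∂E = −n_x/n_z = 0.61974 and ∂z/∂N = −n_y/n_z = −1.12806.
|∇z| = √(a²+b²) = 1.28709, so dip δ = arctan(1.28709) = 52.15°.
True thickness = vertical thickness × cos δ = 188.6 × cos 52.15° = 115.71 ft.

115.71 ft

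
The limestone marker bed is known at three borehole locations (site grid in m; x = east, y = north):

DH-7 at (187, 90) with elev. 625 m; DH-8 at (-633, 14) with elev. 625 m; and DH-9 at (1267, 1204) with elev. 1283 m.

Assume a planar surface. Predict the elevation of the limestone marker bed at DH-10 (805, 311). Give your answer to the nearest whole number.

731 m

Let the plane be z = a·x + b·y + c.
DH-8−DH-7: −820a − 76b = 0;  DH-9−DH-7: 1080a + 1114b = 658.
Solving gives a = −0.06015, b = 0.64898.
Then c = 625 − a·187 − b·90 = 577.84.
At (805, 311): z = −48.4 + 201.8 + 577.84 = 731.3 m.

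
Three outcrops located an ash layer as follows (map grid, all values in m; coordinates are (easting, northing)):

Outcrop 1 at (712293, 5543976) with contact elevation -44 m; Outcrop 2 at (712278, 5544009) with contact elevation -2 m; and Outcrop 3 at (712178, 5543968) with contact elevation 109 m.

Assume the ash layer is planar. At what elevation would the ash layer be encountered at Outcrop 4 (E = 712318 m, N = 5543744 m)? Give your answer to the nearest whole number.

-229 m

Let the plane be z = a·E + b·N + c.
Outcrop 2−Outcrop 1: −15a + 33b = 42;  Outcrop 3−Outcrop 1: −115a − 8b = 153.
Solving gives a = −1.37547893, b = 0.64750958.
Then c = -44 − a·712293 − b·5543976 = −2610077.55.
At (712318, 5543744): z = −979778.4 + 3589627.3 − 2610077.55 = -228.6 m.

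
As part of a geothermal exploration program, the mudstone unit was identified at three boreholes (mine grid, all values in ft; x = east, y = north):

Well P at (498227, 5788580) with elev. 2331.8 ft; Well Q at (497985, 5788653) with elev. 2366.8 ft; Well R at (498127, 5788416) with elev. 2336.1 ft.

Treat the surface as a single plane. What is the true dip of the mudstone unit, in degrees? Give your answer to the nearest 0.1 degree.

7.9°

Two edge vectors: Well P→Well Q = (-242, 73, 35), Well P→Well R = (-100, -164, 4.3).
Normal n = (Well P→Well Q) × (Well P→Well R) = (6053.9, -2459.4, 46988).
So ∂z/∂x = −n_x/n_z = −0.12884 and ∂z/∂y = −n_y/n_z = 0.05234.
Gradient magnitude |∇z| = √(a² + b²) = √(0.01660 + 0.00274) = 0.13907.
True dip = arctan(0.13907) = 7.9°, dipping toward ESE (azimuth ≈ 112°).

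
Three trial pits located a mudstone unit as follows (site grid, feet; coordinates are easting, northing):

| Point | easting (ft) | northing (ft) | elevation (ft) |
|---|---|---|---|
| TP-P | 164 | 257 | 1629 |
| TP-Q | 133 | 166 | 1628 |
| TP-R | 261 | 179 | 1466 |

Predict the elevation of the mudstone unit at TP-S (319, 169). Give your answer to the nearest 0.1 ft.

Two edge vectors: TP-P→TP-Q = (-31, -91, -1), TP-P→TP-R = (97, -78, -163).
Normal n = (TP-P→TP-Q) × (TP-P→TP-R) = (14755, -5150, 11245).
So ∂z/∂easting = −n_x/n_z = −1.31214 and ∂z/∂northing = −n_y/n_z = 0.45798.
Intercept c from TP-P: 1629 + 215.19 − 117.70 = 1726.49.
At (319, 169): z = −418.6 + 77.4 + 1726.49 = 1385.3 ft.

1385.3 ft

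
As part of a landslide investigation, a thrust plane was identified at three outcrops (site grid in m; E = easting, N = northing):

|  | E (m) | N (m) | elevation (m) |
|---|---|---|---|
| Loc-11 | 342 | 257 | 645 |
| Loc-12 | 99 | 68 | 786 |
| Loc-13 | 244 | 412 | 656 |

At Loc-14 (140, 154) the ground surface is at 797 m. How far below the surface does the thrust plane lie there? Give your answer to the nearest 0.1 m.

Let the plane be z = a·E + b·N + c.
Loc-12−Loc-11: −243a − 189b = 141;  Loc-13−Loc-11: −98a + 155b = 11.
Solving gives a = −0.42597, b = −0.19836.
Then c = 645 − a·342 − b·257 = 841.66.
At (140, 154): z_contact = −59.64 − 30.55 + 841.66 = 751.48 m.
Depth below ground = 797 − 751.48 = 45.5 m.

45.5 m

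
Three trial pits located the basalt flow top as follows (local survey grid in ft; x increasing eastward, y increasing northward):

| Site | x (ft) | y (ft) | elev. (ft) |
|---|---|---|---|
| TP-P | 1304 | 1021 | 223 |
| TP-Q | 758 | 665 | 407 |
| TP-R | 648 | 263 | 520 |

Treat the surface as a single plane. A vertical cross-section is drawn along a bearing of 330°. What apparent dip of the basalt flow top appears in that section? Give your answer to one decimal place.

6.0°

Let the plane be z = a·x + b·y + c.
TP-Q−TP-P: −546a − 356b = 184;  TP-R−TP-P: −656a − 758b = 297.
Solving gives a = −0.18710, b = −0.22990.
Unit vector along 330° is (sin 330°, cos 330°) = (-0.5000, 0.8660).
Slope in that direction = a·(-0.5000) + b·(0.8660) = −0.10555.
Apparent dip = arctan|0.10555| = 6.0° (true dip is 16.5°, so apparent ≤ true as expected).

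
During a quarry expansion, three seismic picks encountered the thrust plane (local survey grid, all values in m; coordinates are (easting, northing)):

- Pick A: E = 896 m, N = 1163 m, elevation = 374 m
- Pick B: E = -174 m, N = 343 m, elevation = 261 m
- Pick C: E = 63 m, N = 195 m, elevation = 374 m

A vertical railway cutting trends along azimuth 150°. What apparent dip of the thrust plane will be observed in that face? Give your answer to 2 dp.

21.12°

Two edge vectors: Pick A→Pick B = (-1070, -820, -113), Pick A→Pick C = (-833, -968, 0).
Normal n = (Pick A→Pick B) × (Pick A→Pick C) = (-109384, 94129, 352700).
So ∂z/∂E = −n_x/n_z = 0.31013 and ∂z/∂N = −n_y/n_z = −0.26688.
Unit vector along 150° is (sin 150°, cos 150°) = (0.5000, -0.8660).
Slope in that direction = a·(0.5000) + b·(-0.8660) = 0.38619.
Apparent dip = arctan|0.38619| = 21.12° (true dip is 22.3°, so apparent ≤ true as expected).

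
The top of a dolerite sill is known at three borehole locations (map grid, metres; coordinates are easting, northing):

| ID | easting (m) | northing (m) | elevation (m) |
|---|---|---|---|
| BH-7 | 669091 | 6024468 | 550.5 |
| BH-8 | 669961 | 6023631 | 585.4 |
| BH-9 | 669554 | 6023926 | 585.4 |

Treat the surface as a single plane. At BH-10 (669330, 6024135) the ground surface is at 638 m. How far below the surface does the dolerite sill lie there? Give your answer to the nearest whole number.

60 m

Let the plane be z = a·easting + b·northing + c.
BH-8−BH-7: 870a − 837b = 34.9;  BH-9−BH-7: 463a − 542b = 34.9.
Solving gives a = −0.12255235, b = −0.16908069.
Then c = 550.5 − a·669091 − b·6024468 = 1101170.40.
At (669330, 6024135): z_contact = −82028.0 − 1018564.9 + 1101170.40 = 577.5 m.
Depth below ground = 638 − 577.5 = 60 m.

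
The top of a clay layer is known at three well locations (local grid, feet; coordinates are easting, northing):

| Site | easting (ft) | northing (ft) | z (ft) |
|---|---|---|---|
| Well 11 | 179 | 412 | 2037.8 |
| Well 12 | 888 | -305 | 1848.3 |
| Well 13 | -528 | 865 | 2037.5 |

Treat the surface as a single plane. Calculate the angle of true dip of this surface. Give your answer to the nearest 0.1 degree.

Let the plane be z = a·easting + b·northing + c.
Well 12−Well 11: 709a − 717b = −189.5;  Well 13−Well 11: −707a + 453b = −0.3.
Solving gives a = 0.46332, b = 0.72245.
Gradient magnitude |∇z| = √(a² + b²) = √(0.21467 + 0.52193) = 0.85826.
True dip = arctan(0.85826) = 40.6°, dipping toward SSW (azimuth ≈ 213°).

40.6°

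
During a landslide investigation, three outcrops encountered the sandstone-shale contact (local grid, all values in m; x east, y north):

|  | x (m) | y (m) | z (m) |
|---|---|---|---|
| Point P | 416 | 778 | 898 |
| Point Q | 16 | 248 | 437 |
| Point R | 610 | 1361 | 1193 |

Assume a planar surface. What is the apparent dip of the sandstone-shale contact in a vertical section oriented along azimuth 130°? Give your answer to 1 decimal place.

27.5°

Let the plane be z = a·x + b·y + c.
Point Q−Point P: −400a − 530b = −461;  Point R−Point P: 194a + 583b = 295.
Solving gives a = 0.86220, b = 0.21910.
Unit vector along 130° is (sin 130°, cos 130°) = (0.7660, -0.6428).
Slope in that direction = a·(0.7660) + b·(-0.6428) = 0.51965.
Apparent dip = arctan|0.51965| = 27.5° (true dip is 41.7°, so apparent ≤ true as expected).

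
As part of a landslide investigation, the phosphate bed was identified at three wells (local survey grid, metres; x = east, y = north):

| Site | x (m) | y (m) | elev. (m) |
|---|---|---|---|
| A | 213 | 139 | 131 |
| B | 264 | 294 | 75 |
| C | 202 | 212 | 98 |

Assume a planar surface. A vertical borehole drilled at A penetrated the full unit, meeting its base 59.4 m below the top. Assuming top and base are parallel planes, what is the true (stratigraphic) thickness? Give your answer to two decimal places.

53.88 m

Two edge vectors: A→B = (51, 155, -56), A→C = (-11, 73, -33).
Normal n = (A→B) × (A→C) = (-1027, 2299, 5428).
So ∂z/∂x = −n_x/n_z = 0.18920 and ∂z/∂y = −n_y/n_z = −0.42354.
|∇z| = √(a²+b²) = 0.46388, so dip δ = arctan(0.46388) = 24.89°.
True thickness = vertical thickness × cos δ = 59.4 × cos 24.89° = 53.88 m.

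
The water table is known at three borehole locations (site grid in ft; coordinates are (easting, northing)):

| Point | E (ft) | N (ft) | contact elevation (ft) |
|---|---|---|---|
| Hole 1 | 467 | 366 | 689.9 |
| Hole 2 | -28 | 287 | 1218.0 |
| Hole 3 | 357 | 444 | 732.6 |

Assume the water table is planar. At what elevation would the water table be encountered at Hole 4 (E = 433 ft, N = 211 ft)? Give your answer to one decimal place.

Two edge vectors: Hole 1→Hole 2 = (-495, -79, 528.1), Hole 1→Hole 3 = (-110, 78, 42.7).
Normal n = (Hole 1→Hole 2) × (Hole 1→Hole 3) = (-44565.1, -36954.5, -47300).
So ∂z/∂E = −n_x/n_z = −0.94218 and ∂z/∂N = −n_y/n_z = −0.78128.
Intercept c from Hole 1: 689.9 + 440.00 + 285.95 = 1415.85.
At (433, 211): z = −408.0 − 164.8 + 1415.85 = 843.0 ft.

843.0 ft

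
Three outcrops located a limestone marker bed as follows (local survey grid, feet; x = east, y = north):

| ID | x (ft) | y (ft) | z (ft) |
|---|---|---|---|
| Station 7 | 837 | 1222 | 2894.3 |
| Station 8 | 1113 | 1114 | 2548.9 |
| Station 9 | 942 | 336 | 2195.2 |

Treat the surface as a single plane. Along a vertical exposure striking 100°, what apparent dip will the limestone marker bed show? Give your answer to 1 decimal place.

Two edge vectors: Station 7→Station 8 = (276, -108, -345.4), Station 7→Station 9 = (105, -886, -699.1).
Normal n = (Station 7→Station 8) × (Station 7→Station 9) = (-230521.6, 156684.6, -233196).
So ∂z/∂x = −n_x/n_z = −0.98853 and ∂z/∂y = −n_y/n_z = 0.67190.
Unit vector along 100° is (sin 100°, cos 100°) = (0.9848, -0.1736).
Slope in that direction = a·(0.9848) + b·(-0.1736) = −1.09019.
Apparent dip = arctan|1.09019| = 47.5° (true dip is 50.1°, so apparent ≤ true as expected).

47.5°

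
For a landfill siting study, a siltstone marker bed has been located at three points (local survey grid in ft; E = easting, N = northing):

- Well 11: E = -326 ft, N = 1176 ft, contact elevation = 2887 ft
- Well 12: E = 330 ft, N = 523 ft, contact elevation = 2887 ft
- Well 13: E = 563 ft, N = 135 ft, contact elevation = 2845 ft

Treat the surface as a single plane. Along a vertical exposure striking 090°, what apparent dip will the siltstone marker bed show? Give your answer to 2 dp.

Two edge vectors: Well 11→Well 12 = (656, -653, 0), Well 11→Well 13 = (889, -1041, -42).
Normal n = (Well 11→Well 12) × (Well 11→Well 13) = (27426, 27552, -102379).
So ∂z/∂E = −n_x/n_z = 0.26789 and ∂z/∂N = −n_y/n_z = 0.26912.
Unit vector along 090° is (sin 90°, cos 90°) = (1.0000, 0.0000).
Slope in that direction = a·(1.0000) + b·(0.0000) = 0.26789.
Apparent dip = arctan|0.26789| = 15.00° (true dip is 20.8°, so apparent ≤ true as expected).

15.00°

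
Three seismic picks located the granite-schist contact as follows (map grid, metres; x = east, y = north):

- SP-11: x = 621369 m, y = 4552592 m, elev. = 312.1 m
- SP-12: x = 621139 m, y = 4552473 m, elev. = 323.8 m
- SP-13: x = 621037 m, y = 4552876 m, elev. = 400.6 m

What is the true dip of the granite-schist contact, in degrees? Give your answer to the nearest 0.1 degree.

Two edge vectors: SP-11→SP-12 = (-230, -119, 11.7), SP-11→SP-13 = (-332, 284, 88.5).
Normal n = (SP-11→SP-12) × (SP-11→SP-13) = (-13854.3, 16470.6, -104828).
So ∂z/∂x = −n_x/n_z = −0.13216 and ∂z/∂y = −n_y/n_z = 0.15712.
Gradient magnitude |∇z| = √(a² + b²) = √(0.01747 + 0.02469) = 0.20531.
True dip = arctan(0.20531) = 11.6°, dipping toward SE (azimuth ≈ 140°).

11.6°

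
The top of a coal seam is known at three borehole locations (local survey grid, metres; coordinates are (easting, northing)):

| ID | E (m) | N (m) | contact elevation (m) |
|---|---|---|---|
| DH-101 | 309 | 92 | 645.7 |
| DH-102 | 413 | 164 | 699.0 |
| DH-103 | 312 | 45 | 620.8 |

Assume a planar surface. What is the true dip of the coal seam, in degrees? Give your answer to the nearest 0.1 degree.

Two edge vectors: DH-101→DH-102 = (104, 72, 53.3), DH-101→DH-103 = (3, -47, -24.9).
Normal n = (DH-101→DH-102) × (DH-101→DH-103) = (712.3, 2749.5, -5104).
So ∂z/∂E = −n_x/n_z = 0.13956 and ∂z/∂N = −n_y/n_z = 0.53870.
Gradient magnitude |∇z| = √(a² + b²) = √(0.01948 + 0.29019) = 0.55648.
True dip = arctan(0.55648) = 29.1°, dipping toward SSW (azimuth ≈ 195°).

29.1°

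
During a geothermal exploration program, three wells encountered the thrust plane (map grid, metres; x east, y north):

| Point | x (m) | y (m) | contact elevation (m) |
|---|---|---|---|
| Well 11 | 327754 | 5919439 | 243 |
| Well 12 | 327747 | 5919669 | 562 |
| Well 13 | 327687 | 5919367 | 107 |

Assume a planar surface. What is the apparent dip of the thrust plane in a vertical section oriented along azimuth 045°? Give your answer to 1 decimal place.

53.7°

Two edge vectors: Well 11→Well 12 = (-7, 230, 319), Well 11→Well 13 = (-67, -72, -136).
Normal n = (Well 11→Well 12) × (Well 11→Well 13) = (-8312, -22325, 15914).
So ∂z/∂x = −n_x/n_z = 0.52231 and ∂z/∂y = −n_y/n_z = 1.40285.
Unit vector along 045° is (sin 45°, cos 45°) = (0.7071, 0.7071).
Slope in that direction = a·(0.7071) + b·(0.7071) = 1.36129.
Apparent dip = arctan|1.36129| = 53.7° (true dip is 56.3°, so apparent ≤ true as expected).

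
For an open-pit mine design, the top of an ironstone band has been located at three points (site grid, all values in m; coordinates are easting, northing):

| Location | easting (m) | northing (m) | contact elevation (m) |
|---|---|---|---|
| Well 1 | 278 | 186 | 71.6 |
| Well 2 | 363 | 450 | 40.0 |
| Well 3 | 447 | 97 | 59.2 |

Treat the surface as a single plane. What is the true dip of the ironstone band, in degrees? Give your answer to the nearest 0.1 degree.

Let the plane be z = a·easting + b·northing + c.
Well 2−Well 1: 85a + 264b = −31.6;  Well 3−Well 1: 169a − 89b = −12.4.
Solving gives a = −0.11663, b = −0.08214.
Gradient magnitude |∇z| = √(a² + b²) = √(0.01360 + 0.00675) = 0.14266.
True dip = arctan(0.14266) = 8.1°, dipping toward NE (azimuth ≈ 055°).

8.1°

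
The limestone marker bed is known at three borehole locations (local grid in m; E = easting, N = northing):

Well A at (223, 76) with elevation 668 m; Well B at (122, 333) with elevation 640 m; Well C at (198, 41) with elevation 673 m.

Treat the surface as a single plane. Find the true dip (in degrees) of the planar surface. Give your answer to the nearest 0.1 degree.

Let the plane be z = a·E + b·N + c.
Well B−Well A: −101a + 257b = −28;  Well C−Well A: −25a − 35b = 5.
Solving gives a = −0.03062, b = −0.12098.
Gradient magnitude |∇z| = √(a² + b²) = √(0.00094 + 0.01464) = 0.12480.
True dip = arctan(0.12480) = 7.1°, dipping toward NNE (azimuth ≈ 014°).

7.1°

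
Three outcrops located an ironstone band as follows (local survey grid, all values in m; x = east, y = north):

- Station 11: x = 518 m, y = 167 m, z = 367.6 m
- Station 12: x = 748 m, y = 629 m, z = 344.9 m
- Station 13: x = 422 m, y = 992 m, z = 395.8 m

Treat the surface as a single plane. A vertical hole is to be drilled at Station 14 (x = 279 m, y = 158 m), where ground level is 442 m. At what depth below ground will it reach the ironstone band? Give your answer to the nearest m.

42 m

Let the plane be z = a·x + b·y + c.
Station 12−Station 11: 230a + 462b = −22.7;  Station 13−Station 11: −96a + 825b = 28.2.
Solving gives a = −0.13565, b = 0.01840.
Then c = 367.6 − a·518 − b·167 = 434.79.
At (279, 158): z_contact = −37.8 + 2.9 + 434.79 = 399.9 m.
Depth below ground = 442 − 399.9 = 42 m.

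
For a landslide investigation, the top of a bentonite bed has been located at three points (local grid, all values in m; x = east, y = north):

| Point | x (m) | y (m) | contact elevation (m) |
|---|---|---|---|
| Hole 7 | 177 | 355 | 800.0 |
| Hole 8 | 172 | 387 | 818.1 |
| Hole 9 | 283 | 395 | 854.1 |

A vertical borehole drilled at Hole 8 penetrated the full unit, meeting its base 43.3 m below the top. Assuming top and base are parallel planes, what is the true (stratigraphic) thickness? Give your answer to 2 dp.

35.96 m

Let the plane be z = a·x + b·y + c.
Hole 8−Hole 7: −5a + 32b = 18.1;  Hole 9−Hole 7: 106a + 40b = 54.1.
Solving gives a = 0.28040, b = 0.60944.
|∇z| = √(a²+b²) = 0.67085, so dip δ = arctan(0.67085) = 33.86°.
True thickness = vertical thickness × cos δ = 43.3 × cos 33.86° = 35.96 m.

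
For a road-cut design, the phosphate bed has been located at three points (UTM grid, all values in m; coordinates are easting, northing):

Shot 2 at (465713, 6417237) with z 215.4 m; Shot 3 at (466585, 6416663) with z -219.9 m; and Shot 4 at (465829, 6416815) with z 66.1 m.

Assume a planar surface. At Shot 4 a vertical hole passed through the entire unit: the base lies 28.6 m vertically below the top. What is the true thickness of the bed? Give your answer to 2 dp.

Two edge vectors: Shot 2→Shot 3 = (872, -574, -435.3), Shot 2→Shot 4 = (116, -422, -149.3).
Normal n = (Shot 2→Shot 3) × (Shot 2→Shot 4) = (-97998.4, 79694.8, -301400).
So ∂z/∂easting = −n_x/n_z = −0.32514 and ∂z/∂northing = −n_y/n_z = 0.26442.
|∇z| = √(a²+b²) = 0.41909, so dip δ = arctan(0.41909) = 22.74°.
True thickness = vertical thickness × cos δ = 28.6 × cos 22.74° = 26.38 m.

26.38 m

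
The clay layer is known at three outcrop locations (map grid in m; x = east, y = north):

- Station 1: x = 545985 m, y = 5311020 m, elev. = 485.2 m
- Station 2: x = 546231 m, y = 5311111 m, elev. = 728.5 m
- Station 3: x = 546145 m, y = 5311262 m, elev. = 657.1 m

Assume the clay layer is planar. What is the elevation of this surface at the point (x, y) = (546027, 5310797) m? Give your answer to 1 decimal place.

508.9 m

Two edge vectors: Station 1→Station 2 = (246, 91, 243.3), Station 1→Station 3 = (160, 242, 171.9).
Normal n = (Station 1→Station 2) × (Station 1→Station 3) = (-43235.7, -3359.4, 44972).
So ∂z/∂x = −n_x/n_z = 0.961391533 and ∂z/∂y = −n_y/n_z = 0.074699813.
Intercept c from Station 1: 485.2 − 524905.36 − 396732.20 = −921152.36.
At (546027, 5310797): z = 524945.7 + 396715.5 − 921152.36 = 508.9 m.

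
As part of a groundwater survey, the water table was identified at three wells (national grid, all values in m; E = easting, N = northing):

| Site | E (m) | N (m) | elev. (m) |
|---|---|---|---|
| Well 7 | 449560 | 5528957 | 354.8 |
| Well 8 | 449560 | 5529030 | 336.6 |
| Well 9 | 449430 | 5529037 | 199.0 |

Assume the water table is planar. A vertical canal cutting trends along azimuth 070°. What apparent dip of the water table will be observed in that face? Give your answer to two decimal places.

Let the plane be z = a·E + b·N + c.
Well 8−Well 7: 0a + 73b = −18.2;  Well 9−Well 7: −130a + 80b = −155.8.
Solving gives a = 1.04504, b = −0.24932.
Unit vector along 070° is (sin 70°, cos 70°) = (0.9397, 0.3420).
Slope in that direction = a·(0.9397) + b·(0.3420) = 0.89674.
Apparent dip = arctan|0.89674| = 41.88° (true dip is 47.1°, so apparent ≤ true as expected).

41.88°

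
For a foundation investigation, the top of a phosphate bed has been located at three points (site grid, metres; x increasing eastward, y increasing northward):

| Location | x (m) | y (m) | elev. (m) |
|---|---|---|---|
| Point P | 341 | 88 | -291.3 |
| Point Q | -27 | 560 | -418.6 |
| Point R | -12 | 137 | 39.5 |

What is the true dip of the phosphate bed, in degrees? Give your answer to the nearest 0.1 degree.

Two edge vectors: Point P→Point Q = (-368, 472, -127.3), Point P→Point R = (-353, 49, 330.8).
Normal n = (Point P→Point Q) × (Point P→Point R) = (162375.3, 166671.3, 148584).
So ∂z/∂x = −n_x/n_z = −1.09282 and ∂z/∂y = −n_y/n_z = −1.12173.
Gradient magnitude |∇z| = √(a² + b²) = √(1.19425 + 1.25828) = 1.56606.
True dip = arctan(1.56606) = 57.4°, dipping toward NE (azimuth ≈ 044°).

57.4°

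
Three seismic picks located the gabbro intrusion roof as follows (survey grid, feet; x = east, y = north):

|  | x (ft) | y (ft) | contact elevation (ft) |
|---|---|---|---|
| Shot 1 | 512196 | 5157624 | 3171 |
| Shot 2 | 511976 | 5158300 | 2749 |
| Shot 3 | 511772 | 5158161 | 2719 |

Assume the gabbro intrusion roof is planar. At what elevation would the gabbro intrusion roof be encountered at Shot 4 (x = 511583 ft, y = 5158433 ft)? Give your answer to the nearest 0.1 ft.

Let the plane be z = a·x + b·y + c.
Shot 2−Shot 1: −220a + 676b = −422;  Shot 3−Shot 1: −424a + 537b = −452.
Solving gives a = 0.468519266, b = −0.471783671.
Then c = 3171 − a·512196 − b·5157624 = 2196480.09.
At (511583, 5158433): z = 239686.5 − 2433664.5 + 2196480.09 = 2502.1 ft.

2502.1 ft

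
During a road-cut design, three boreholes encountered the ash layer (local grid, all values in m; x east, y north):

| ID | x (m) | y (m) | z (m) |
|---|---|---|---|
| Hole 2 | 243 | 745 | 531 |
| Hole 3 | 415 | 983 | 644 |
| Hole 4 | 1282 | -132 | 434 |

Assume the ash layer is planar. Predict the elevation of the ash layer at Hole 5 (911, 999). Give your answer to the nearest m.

Let the plane be z = a·x + b·y + c.
Hole 3−Hole 2: 172a + 238b = 113;  Hole 4−Hole 2: 1039a − 877b = −97.
Solving gives a = 0.19093, b = 0.33681.
Then c = 531 − a·243 − b·745 = 233.68.
At (911, 999): z = 173.9 + 336.5 + 233.68 = 744.1 m.

744 m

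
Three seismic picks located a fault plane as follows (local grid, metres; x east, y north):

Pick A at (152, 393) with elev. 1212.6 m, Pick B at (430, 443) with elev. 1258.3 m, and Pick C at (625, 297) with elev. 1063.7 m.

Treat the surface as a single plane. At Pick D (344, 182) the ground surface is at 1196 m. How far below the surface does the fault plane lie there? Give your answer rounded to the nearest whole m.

259 m

Two edge vectors: Pick A→Pick B = (278, 50, 45.7), Pick A→Pick C = (473, -96, -148.9).
Normal n = (Pick A→Pick B) × (Pick A→Pick C) = (-3057.8, 63010.3, -50338).
So ∂z/∂x = −n_x/n_z = −0.06075 and ∂z/∂y = −n_y/n_z = 1.25174.
Intercept c from Pick A: 1212.6 + 9.23 − 491.94 = 729.90.
At (344, 182): z_contact = −20.9 + 227.8 + 729.90 = 936.8 m.
Depth below ground = 1196 − 936.8 = 259 m.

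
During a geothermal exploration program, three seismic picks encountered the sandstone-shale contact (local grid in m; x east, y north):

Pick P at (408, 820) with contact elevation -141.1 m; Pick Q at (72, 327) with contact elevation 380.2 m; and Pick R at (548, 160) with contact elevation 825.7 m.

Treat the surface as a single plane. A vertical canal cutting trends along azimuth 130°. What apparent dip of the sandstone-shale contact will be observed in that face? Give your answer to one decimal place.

50.9°

Two edge vectors: Pick P→Pick Q = (-336, -493, 521.3), Pick P→Pick R = (140, -660, 966.8).
Normal n = (Pick P→Pick Q) × (Pick P→Pick R) = (-132574.4, 397826.8, 290780).
So ∂z/∂x = −n_x/n_z = 0.45593 and ∂z/∂y = −n_y/n_z = −1.36814.
Unit vector along 130° is (sin 130°, cos 130°) = (0.7660, -0.6428).
Slope in that direction = a·(0.7660) + b·(-0.6428) = 1.22868.
Apparent dip = arctan|1.22868| = 50.9° (true dip is 55.3°, so apparent ≤ true as expected).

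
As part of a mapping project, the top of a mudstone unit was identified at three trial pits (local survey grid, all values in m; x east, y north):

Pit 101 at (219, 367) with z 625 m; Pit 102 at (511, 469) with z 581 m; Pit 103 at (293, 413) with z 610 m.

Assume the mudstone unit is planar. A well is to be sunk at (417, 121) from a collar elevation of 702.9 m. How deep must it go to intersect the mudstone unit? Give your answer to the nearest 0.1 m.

Let the plane be z = a·x + b·y + c.
Pit 102−Pit 101: 292a + 102b = −44;  Pit 103−Pit 101: 74a + 46b = −15.
Solving gives a = −0.08396, b = −0.19103.
Then c = 625 − a·219 − b·367 = 713.49.
At (417, 121): z_contact = −35.01 − 23.11 + 713.49 = 655.37 m.
Depth below ground = 702.9 − 655.37 = 47.5 m.

47.5 m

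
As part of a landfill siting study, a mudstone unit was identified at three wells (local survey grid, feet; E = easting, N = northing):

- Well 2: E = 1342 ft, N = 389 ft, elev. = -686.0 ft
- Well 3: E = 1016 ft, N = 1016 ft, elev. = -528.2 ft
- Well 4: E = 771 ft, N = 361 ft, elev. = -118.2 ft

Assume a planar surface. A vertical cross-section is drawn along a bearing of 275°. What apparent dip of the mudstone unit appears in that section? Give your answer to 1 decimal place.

43.7°

Two edge vectors: Well 2→Well 3 = (-326, 627, 157.8), Well 2→Well 4 = (-571, -28, 567.8).
Normal n = (Well 2→Well 3) × (Well 2→Well 4) = (360429, 94999, 367145).
So ∂z/∂E = −n_x/n_z = −0.98171 and ∂z/∂N = −n_y/n_z = −0.25875.
Unit vector along 275° is (sin 275°, cos 275°) = (-0.9962, 0.0872).
Slope in that direction = a·(-0.9962) + b·(0.0872) = 0.95542.
Apparent dip = arctan|0.95542| = 43.7° (true dip is 45.4°, so apparent ≤ true as expected).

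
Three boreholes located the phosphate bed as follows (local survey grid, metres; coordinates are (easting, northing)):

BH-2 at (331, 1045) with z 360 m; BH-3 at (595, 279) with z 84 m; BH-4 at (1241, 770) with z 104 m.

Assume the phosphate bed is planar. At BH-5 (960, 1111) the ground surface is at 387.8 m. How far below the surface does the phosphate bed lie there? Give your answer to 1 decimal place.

129.5 m

Let the plane be z = a·E + b·N + c.
BH-3−BH-2: 264a − 766b = −276;  BH-4−BH-2: 910a − 275b = −256.
Solving gives a = −0.192480, b = 0.293976.
Then c = 360 − a·331 − b·1045 = 116.51.
At (960, 1111): z_contact = −184.78 + 326.61 + 116.51 = 258.33 m.
Depth below ground = 387.8 − 258.33 = 129.5 m.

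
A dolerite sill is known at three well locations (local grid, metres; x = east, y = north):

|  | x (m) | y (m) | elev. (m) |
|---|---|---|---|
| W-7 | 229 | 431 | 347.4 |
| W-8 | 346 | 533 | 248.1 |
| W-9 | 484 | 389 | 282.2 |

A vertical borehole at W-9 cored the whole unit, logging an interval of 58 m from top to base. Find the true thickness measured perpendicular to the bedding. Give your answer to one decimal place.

Let the plane be z = a·x + b·y + c.
W-8−W-7: 117a + 102b = −99.3;  W-9−W-7: 255a − 42b = −65.2.
Solving gives a = −0.34992, b = −0.57215.
|∇z| = √(a²+b²) = 0.67067, so dip δ = arctan(0.67067) = 33.85°.
True thickness = vertical thickness × cos δ = 58 × cos 33.85° = 48.2 m.

48.2 m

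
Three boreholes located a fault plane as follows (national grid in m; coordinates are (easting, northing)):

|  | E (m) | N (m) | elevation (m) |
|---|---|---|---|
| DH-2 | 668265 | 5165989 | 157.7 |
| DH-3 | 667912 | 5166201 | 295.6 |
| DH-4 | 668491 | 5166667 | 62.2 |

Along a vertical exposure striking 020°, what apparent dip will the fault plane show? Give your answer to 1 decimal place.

Let the plane be z = a·E + b·N + c.
DH-3−DH-2: −353a + 212b = 137.9;  DH-4−DH-2: 226a + 678b = −95.5.
Solving gives a = −0.39597, b = −0.00886.
Unit vector along 020° is (sin 20°, cos 20°) = (0.3420, 0.9397).
Slope in that direction = a·(0.3420) + b·(0.9397) = −0.14376.
Apparent dip = arctan|0.14376| = 8.2° (true dip is 21.6°, so apparent ≤ true as expected).

8.2°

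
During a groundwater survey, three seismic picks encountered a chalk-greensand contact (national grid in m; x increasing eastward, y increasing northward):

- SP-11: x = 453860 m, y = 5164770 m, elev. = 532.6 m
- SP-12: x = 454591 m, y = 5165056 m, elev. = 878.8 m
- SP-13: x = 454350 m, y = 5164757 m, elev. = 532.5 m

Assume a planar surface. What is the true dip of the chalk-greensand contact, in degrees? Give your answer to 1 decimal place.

Let the plane be z = a·x + b·y + c.
SP-12−SP-11: 731a + 286b = 346.2;  SP-13−SP-11: 490a − 13b = −0.1.
Solving gives a = 0.02988, b = 1.13411.
Gradient magnitude |∇z| = √(a² + b²) = √(0.00089 + 1.28620) = 1.13450.
True dip = arctan(1.13450) = 48.6°, dipping toward S (azimuth ≈ 182°).

48.6°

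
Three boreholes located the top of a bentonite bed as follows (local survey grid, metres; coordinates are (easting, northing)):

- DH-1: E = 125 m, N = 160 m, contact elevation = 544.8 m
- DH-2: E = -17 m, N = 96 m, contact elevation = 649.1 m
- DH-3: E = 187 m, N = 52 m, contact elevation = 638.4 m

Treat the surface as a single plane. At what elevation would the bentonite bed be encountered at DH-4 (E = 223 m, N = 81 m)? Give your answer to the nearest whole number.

Two edge vectors: DH-1→DH-2 = (-142, -64, 104.3), DH-1→DH-3 = (62, -108, 93.6).
Normal n = (DH-1→DH-2) × (DH-1→DH-3) = (5274, 19757.8, 19304).
So ∂z/∂E = −n_x/n_z = −0.27321 and ∂z/∂N = −n_y/n_z = −1.02351.
Intercept c from DH-1: 544.8 + 34.15 + 163.76 = 742.71.
At (223, 81): z = −60.9 − 82.9 + 742.71 = 598.9 m.

599 m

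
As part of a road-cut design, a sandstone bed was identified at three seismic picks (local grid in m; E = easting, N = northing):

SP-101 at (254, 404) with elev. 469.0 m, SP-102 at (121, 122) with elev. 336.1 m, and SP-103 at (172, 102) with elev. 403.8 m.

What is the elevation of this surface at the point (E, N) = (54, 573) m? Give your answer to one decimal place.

191.7 m

Two edge vectors: SP-101→SP-102 = (-133, -282, -132.9), SP-101→SP-103 = (-82, -302, -65.2).
Normal n = (SP-101→SP-102) × (SP-101→SP-103) = (-21749.4, 2226.2, 17042).
So ∂z/∂E = −n_x/n_z = 1.27622 and ∂z/∂N = −n_y/n_z = −0.13063.
Intercept c from SP-101: 469 − 324.16 + 52.77 = 197.61.
At (54, 573): z = 68.9 − 74.9 + 197.61 = 191.7 m.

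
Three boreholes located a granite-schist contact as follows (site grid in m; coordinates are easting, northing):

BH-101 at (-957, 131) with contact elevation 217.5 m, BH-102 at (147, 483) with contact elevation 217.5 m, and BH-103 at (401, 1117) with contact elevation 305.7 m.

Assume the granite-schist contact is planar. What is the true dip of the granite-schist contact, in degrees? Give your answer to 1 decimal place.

Two edge vectors: BH-101→BH-102 = (1104, 352, 0), BH-101→BH-103 = (1358, 986, 88.2).
Normal n = (BH-101→BH-102) × (BH-101→BH-103) = (31046.4, -97372.8, 610528).
So ∂z/∂easting = −n_x/n_z = −0.05085 and ∂z/∂northing = −n_y/n_z = 0.15949.
Gradient magnitude |∇z| = √(a² + b²) = √(0.00259 + 0.02544) = 0.16740.
True dip = arctan(0.16740) = 9.5°, dipping toward SSE (azimuth ≈ 162°).

9.5°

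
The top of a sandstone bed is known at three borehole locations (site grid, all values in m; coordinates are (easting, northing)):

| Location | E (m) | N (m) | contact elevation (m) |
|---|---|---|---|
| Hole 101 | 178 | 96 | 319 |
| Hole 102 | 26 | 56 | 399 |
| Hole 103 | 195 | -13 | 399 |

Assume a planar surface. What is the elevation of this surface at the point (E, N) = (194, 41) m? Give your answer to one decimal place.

357.0 m

Two edge vectors: Hole 101→Hole 102 = (-152, -40, 80), Hole 101→Hole 103 = (17, -109, 80).
Normal n = (Hole 101→Hole 102) × (Hole 101→Hole 103) = (5520, 13520, 17248).
So ∂z/∂E = −n_x/n_z = −0.32004 and ∂z/∂N = −n_y/n_z = −0.78386.
Intercept c from Hole 101: 319 + 56.97 + 75.25 = 451.22.
At (194, 41): z = −62.1 − 32.1 + 451.22 = 357.0 m.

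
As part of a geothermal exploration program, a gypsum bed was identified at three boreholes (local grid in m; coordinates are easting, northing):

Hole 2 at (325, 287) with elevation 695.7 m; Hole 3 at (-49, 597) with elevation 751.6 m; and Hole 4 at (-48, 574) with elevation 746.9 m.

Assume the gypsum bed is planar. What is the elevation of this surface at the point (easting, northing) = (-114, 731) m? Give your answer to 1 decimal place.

Two edge vectors: Hole 2→Hole 3 = (-374, 310, 55.9), Hole 2→Hole 4 = (-373, 287, 51.2).
Normal n = (Hole 2→Hole 3) × (Hole 2→Hole 4) = (-171.3, -1701.9, 8292).
So ∂z/∂easting = −n_x/n_z = 0.02066 and ∂z/∂northing = −n_y/n_z = 0.20525.
Intercept c from Hole 2: 695.7 − 6.71 − 58.91 = 630.08.
At (-114, 731): z = −2.4 + 150.0 + 630.08 = 777.8 m.

777.8 m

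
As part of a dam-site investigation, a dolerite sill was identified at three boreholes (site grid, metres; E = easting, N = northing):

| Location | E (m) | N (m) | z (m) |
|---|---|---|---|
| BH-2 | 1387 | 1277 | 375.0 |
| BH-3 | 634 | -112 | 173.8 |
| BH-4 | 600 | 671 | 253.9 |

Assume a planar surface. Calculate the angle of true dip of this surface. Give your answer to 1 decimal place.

7.3°

Two edge vectors: BH-2→BH-3 = (-753, -1389, -201.2), BH-2→BH-4 = (-787, -606, -121.1).
Normal n = (BH-2→BH-3) × (BH-2→BH-4) = (46280.7, 67156.1, -636825).
So ∂z/∂E = −n_x/n_z = 0.07267 and ∂z/∂N = −n_y/n_z = 0.10545.
Gradient magnitude |∇z| = √(a² + b²) = √(0.00528 + 0.01112) = 0.12807.
True dip = arctan(0.12807) = 7.3°, dipping toward SW (azimuth ≈ 215°).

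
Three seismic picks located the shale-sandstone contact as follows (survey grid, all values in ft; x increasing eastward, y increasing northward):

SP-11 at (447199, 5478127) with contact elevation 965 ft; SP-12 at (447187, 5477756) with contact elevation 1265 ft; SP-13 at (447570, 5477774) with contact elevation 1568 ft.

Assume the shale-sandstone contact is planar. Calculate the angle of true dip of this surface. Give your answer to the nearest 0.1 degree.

Let the plane be z = a·x + b·y + c.
SP-12−SP-11: −12a − 371b = 300;  SP-13−SP-11: 371a − 353b = 603.
Solving gives a = 0.83039, b = −0.83548.
Gradient magnitude |∇z| = √(a² + b²) = √(0.68954 + 0.69803) = 1.17796.
True dip = arctan(1.17796) = 49.7°, dipping toward NW (azimuth ≈ 315°).

49.7°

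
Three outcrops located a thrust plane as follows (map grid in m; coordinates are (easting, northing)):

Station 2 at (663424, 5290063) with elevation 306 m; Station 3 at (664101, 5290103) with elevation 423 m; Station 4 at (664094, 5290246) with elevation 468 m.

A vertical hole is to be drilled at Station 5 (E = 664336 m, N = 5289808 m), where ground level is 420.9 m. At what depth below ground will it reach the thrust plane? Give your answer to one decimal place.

Two edge vectors: Station 2→Station 3 = (677, 40, 117), Station 2→Station 4 = (670, 183, 162).
Normal n = (Station 2→Station 3) × (Station 2→Station 4) = (-14931, -31284, 97091).
So ∂z/∂E = −n_x/n_z = 0.153783564 and ∂z/∂N = −n_y/n_z = 0.322213181.
Intercept c from Station 2: 306 − 102023.71 − 1704528.03 = −1806245.74.
At (664336, 5289808): z_contact = 102163.96 + 1704445.86 − 1806245.74 = 364.09 m.
Depth below ground = 420.9 − 364.09 = 56.8 m.

56.8 m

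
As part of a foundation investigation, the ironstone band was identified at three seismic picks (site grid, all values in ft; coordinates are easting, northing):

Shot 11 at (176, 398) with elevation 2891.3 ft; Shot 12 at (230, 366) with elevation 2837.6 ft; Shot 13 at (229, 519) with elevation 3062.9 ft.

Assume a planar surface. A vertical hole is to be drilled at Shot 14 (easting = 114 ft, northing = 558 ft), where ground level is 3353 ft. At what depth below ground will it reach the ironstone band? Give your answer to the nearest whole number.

219 ft

Let the plane be z = a·easting + b·northing + c.
Shot 12−Shot 11: 54a − 32b = −53.7;  Shot 13−Shot 11: 53a + 121b = 171.6.
Solving gives a = −0.12230, b = 1.47175.
Then c = 2891.3 − a·176 − b·398 = 2327.07.
At (114, 558): z_contact = −13.9 + 821.2 + 2327.07 = 3134.4 ft.
Depth below ground = 3353 − 3134.4 = 219 ft.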